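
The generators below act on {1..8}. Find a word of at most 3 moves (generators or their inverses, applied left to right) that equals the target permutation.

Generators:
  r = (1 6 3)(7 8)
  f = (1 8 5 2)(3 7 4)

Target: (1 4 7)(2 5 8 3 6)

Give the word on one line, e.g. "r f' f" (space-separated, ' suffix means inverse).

r' f'

  after r': (1 3 6)(7 8)
  after f': (1 4 7)(2 5 8 3 6)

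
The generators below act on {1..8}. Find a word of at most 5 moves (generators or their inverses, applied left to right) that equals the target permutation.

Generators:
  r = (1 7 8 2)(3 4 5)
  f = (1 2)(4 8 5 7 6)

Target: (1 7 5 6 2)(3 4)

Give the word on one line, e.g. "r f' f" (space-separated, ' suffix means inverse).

f f r

  after f: (1 2)(4 8 5 7 6)
  after f: (4 5 6 8 7)
  after r: (1 7 5 6 2)(3 4)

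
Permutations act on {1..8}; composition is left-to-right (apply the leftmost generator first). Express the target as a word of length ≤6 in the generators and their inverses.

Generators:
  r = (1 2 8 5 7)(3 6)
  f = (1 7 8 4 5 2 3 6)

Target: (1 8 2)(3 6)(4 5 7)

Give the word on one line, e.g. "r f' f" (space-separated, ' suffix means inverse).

r' r' f' r' f'

  after r': (1 7 5 8 2)(3 6)
  after r': (1 5 2 7 8)
  after f': (1 4 8 6 3 2)
  after r': (1 4 2 7 5 8 3)
  after f': (1 8 2)(3 6)(4 5 7)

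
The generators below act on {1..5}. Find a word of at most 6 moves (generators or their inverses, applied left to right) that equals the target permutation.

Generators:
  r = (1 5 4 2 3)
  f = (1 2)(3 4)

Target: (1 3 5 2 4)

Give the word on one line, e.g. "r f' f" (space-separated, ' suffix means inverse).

f' r' f' f' f'

  after f': (1 2)(3 4)
  after r': (1 4 2 3 5)
  after f': (1 3 5 2 4)
  after f': (1 4 2 3 5)
  after f': (1 3 5 2 4)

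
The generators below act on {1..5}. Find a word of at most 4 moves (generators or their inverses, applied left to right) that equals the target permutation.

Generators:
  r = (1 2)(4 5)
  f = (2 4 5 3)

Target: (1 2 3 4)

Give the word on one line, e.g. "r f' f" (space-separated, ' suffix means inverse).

f' r r r

  after f': (2 3 5 4)
  after r: (1 2 3 4)
  after r: (2 3 5 4)
  after r: (1 2 3 4)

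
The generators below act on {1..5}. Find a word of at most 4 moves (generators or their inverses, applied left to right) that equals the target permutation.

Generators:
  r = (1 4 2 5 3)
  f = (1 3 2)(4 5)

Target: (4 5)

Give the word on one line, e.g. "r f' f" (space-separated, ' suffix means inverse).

  after f': (1 2 3)(4 5)
  after f': (1 3 2)
  after f': (4 5)

f' f' f'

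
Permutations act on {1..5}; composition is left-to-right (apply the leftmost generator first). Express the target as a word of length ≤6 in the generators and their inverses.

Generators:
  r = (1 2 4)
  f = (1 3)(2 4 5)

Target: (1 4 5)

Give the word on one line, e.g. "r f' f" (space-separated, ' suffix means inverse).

  after f': (1 3)(2 5 4)
  after f': (2 4 5)
  after r: (1 2)(4 5)
  after r: (1 4 5)

f' f' r r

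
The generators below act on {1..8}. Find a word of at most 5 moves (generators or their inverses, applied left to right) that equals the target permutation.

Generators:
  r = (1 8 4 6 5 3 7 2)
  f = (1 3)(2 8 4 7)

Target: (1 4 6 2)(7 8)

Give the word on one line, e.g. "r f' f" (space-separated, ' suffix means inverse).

  after r': (1 2 7 3 5 6 4 8)
  after f: (1 8 3 5 6 7)
  after r: (1 4 6 2)(7 8)

r' f r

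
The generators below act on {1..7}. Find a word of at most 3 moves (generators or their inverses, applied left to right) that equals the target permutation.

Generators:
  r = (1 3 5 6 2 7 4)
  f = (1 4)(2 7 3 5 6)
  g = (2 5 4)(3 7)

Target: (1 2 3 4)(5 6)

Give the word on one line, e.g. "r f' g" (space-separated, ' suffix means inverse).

  after f: (1 4)(2 7 3 5 6)
  after g: (1 2 3 4)(5 6)

f g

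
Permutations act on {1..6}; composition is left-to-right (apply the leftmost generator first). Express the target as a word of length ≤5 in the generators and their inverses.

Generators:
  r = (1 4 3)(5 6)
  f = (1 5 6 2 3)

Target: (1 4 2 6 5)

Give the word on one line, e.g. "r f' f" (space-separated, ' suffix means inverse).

r' r' f'

  after r': (1 3 4)(5 6)
  after r': (1 4 3)
  after f': (1 4 2 6 5)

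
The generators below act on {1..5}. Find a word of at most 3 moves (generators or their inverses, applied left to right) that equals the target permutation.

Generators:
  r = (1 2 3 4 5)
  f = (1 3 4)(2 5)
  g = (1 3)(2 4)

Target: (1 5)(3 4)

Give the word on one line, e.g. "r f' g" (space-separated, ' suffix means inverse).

f' g f

  after f': (1 4 3)(2 5)
  after g: (1 2 5 4)
  after f: (1 5)(3 4)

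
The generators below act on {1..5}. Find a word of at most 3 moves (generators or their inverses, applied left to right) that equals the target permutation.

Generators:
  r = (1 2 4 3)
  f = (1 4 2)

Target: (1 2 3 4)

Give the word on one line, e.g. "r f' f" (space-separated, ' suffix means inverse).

f' r f

  after f': (1 2 4)
  after r: (1 4 2 3)
  after f: (1 2 3 4)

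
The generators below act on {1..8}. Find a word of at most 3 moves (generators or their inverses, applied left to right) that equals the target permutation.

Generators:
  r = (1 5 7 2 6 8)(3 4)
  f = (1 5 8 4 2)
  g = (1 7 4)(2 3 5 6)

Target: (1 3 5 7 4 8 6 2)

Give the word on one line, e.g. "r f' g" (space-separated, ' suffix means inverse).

f' g

  after f': (1 2 4 8 5)
  after g: (1 3 5 7 4 8 6 2)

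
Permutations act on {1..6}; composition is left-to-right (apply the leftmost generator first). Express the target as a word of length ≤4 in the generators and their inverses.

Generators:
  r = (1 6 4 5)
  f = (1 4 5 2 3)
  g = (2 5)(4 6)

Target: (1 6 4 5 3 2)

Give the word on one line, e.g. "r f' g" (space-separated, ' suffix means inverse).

  after f: (1 4 5 2 3)
  after r': (1 6)(2 3 5)
  after f: (1 6 4 5 3 2)

f r' f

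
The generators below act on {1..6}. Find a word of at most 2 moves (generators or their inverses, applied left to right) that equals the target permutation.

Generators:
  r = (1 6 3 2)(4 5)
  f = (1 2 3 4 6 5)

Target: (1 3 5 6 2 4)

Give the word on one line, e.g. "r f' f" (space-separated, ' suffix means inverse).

  after r': (1 2 3 6)(4 5)
  after f: (1 3 5 6 2 4)

r' f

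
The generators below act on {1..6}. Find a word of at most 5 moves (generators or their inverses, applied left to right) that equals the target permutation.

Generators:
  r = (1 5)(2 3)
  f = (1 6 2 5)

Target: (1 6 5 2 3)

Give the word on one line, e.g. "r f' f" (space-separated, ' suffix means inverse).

r f' f'

  after r: (1 5)(2 3)
  after f': (1 2 3 6)
  after f': (1 6 5 2 3)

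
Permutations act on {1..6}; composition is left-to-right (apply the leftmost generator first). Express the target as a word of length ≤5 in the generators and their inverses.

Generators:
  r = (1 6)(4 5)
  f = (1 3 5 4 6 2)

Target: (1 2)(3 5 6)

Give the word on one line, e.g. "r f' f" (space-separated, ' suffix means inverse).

  after r': (1 6)(4 5)
  after f: (1 2)(3 5 6)
  after r': (1 2 6 3 4 5)
  after r': (1 2)(3 5 6)

r' f r' r'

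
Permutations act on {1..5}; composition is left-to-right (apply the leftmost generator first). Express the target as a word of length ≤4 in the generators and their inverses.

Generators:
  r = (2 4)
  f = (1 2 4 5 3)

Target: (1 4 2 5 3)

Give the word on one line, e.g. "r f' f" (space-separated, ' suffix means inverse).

r' f r

  after r': (2 4)
  after f: (1 2 5 3)
  after r: (1 4 2 5 3)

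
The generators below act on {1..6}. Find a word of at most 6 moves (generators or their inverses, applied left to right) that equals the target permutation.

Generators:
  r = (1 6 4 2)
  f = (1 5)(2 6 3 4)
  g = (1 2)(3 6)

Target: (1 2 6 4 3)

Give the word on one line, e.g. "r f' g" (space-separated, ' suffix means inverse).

g' r' g r

  after g': (1 2)(3 6)
  after r': (1 4 6 3)
  after g: (1 4 3 2)
  after r: (1 2 6 4 3)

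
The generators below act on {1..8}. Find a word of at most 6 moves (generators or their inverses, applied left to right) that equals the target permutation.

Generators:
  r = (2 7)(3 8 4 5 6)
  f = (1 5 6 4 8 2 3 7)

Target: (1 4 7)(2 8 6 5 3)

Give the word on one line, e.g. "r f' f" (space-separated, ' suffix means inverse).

  after f': (1 7 3 2 8 4 6 5)
  after r': (1 2 3 7 6 4 5)
  after f': (1 8 4)(5 7)
  after f': (1 4 7)(2 8 6 5 3)

f' r' f' f'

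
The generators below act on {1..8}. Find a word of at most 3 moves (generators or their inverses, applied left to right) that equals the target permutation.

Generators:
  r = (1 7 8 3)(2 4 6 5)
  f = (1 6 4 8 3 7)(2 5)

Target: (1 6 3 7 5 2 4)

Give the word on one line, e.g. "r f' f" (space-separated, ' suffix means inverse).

f f r

  after f: (1 6 4 8 3 7)(2 5)
  after f: (1 4 3)(6 8 7)
  after r: (1 6 3 7 5 2 4)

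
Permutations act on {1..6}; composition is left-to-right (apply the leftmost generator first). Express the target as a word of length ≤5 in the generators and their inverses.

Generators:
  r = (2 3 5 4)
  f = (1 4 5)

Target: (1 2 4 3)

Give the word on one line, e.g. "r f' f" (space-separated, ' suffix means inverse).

r' f' r' r' f

  after r': (2 4 5 3)
  after f': (1 5 3 2)
  after r': (1 3 4 5 2)
  after r': (1 2)(3 5 4)
  after f: (1 2 4 3)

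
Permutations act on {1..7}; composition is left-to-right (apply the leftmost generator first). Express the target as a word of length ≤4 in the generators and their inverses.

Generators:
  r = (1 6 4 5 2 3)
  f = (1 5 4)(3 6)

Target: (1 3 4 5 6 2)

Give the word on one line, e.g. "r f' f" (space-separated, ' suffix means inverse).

  after f': (1 4 5)(3 6)
  after r': (1 6 2 5 3)
  after f': (1 3 4 5 6 2)

f' r' f'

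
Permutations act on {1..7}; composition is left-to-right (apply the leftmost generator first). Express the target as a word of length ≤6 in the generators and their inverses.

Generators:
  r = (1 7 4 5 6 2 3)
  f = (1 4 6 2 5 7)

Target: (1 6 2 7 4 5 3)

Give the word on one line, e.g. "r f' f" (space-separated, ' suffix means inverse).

f r f' r'

  after f: (1 4 6 2 5 7)
  after r: (1 5 4 2 6 3)
  after f': (1 2 4 6 3 7 5)
  after r': (1 6 2 7 4 5 3)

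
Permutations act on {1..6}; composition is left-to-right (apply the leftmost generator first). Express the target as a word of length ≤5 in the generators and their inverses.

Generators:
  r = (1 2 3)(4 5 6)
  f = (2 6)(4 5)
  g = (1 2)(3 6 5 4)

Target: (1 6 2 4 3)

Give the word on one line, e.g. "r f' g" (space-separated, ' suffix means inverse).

f' r' g

  after f': (2 6)(4 5)
  after r': (1 3 2 5 6)
  after g: (1 6 2 4 3)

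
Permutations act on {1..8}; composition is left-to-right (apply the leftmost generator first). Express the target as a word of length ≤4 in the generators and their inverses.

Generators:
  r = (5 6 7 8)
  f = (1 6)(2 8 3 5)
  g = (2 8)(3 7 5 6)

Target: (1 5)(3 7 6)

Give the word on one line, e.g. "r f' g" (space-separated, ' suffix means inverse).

  after r: (5 6 7 8)
  after f: (1 6 7 3 5)(2 8)
  after g': (1 5)(3 7 6)

r f g'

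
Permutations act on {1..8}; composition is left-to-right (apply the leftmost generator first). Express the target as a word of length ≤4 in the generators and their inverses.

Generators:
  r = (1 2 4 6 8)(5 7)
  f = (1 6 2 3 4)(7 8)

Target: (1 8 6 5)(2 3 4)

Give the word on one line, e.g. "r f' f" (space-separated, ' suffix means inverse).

  after r: (1 2 4 6 8)(5 7)
  after f': (1 6 7 5 8 4)(2 3)
  after r: (1 8 6 5)(2 3 4)

r f' r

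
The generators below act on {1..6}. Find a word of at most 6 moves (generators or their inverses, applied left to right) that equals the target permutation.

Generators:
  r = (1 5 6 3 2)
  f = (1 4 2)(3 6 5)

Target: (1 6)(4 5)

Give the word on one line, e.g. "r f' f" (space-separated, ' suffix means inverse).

  after r: (1 5 6 3 2)
  after r: (1 6 2 5 3)
  after r: (1 3 5 2 6)
  after f': (1 5 4)(2 3 6)
  after r: (1 6)(4 5)

r r r f' r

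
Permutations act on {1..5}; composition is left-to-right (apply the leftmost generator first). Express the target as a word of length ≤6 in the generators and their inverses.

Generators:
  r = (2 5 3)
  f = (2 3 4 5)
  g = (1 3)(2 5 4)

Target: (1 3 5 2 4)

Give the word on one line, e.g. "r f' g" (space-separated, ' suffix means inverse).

g r' g' r r

  after g: (1 3)(2 5 4)
  after r': (1 5 4 3)
  after g': (1 2 4)
  after r: (1 5 3 2 4)
  after r: (1 3 5 2 4)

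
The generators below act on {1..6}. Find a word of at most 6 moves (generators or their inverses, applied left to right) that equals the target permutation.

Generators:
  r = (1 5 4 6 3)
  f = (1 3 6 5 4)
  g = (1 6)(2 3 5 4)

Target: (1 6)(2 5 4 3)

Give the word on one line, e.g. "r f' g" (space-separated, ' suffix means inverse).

f' r g g

  after f': (1 4 5 6 3)
  after r: (1 6)(3 5)
  after g: (2 3 4)
  after g: (1 6)(2 5 4 3)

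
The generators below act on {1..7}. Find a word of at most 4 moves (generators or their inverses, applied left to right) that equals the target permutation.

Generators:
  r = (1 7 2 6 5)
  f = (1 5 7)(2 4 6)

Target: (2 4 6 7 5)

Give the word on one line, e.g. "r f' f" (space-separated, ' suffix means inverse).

r f' r

  after r: (1 7 2 6 5)
  after f': (1 5 7 6)(2 4)
  after r: (2 4 6 7 5)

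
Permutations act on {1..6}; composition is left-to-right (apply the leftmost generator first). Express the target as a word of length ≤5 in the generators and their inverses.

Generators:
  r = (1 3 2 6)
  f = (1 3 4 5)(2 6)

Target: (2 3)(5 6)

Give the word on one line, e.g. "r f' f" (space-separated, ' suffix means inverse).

  after f': (1 5 4 3)(2 6)
  after r': (1 5 4)(3 6)
  after f: (2 6 4 3)
  after f: (1 3 6 5)
  after r': (2 3)(5 6)

f' r' f f r'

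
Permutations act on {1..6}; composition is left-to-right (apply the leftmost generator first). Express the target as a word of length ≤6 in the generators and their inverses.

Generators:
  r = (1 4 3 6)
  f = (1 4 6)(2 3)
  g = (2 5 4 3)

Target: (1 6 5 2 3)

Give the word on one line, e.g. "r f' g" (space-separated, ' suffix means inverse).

r f' f' g'

  after r: (1 4 3 6)
  after f': (2 3 4)
  after f': (1 6 4 3)
  after g': (1 6 5 2 3)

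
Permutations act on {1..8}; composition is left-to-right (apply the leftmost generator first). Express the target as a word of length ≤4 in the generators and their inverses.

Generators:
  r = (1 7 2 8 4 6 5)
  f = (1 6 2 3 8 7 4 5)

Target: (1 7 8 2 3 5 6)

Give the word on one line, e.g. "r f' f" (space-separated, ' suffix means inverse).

  after f': (1 5 4 7 8 3 2 6)
  after r': (1 6 5 8 3 7 2 4)
  after r': (1 4 5 2 8 3)
  after f': (1 7 8 2 3 5 6)

f' r' r' f'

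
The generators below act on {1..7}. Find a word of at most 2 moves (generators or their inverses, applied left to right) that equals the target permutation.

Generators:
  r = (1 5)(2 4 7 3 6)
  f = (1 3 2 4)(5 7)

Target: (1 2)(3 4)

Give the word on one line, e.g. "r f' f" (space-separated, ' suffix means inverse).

  after f': (1 4 2 3)(5 7)
  after f': (1 2)(3 4)

f' f'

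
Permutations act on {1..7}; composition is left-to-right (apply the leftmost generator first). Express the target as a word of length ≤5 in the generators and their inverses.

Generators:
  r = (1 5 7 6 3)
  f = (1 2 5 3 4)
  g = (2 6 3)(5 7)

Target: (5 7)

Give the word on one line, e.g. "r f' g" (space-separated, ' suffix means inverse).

g' g' g'

  after g': (2 3 6)(5 7)
  after g': (2 6 3)
  after g': (5 7)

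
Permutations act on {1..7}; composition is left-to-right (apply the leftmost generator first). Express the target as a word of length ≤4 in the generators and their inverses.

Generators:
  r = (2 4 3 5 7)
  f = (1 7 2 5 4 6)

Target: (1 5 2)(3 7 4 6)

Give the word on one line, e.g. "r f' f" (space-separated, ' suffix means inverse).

  after f': (1 6 4 5 2 7)
  after r: (1 6 3 5 4 7)
  after f': (1 4)(2 7 6 3)
  after f': (1 5 2)(3 7 4 6)

f' r f' f'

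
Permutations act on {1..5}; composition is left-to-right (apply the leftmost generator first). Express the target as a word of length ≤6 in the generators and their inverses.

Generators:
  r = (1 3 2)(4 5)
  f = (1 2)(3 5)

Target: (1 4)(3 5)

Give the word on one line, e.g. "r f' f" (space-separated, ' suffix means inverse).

r f' r f

  after r: (1 3 2)(4 5)
  after f': (1 5 4 3)
  after r: (1 4 2)
  after f: (1 4)(3 5)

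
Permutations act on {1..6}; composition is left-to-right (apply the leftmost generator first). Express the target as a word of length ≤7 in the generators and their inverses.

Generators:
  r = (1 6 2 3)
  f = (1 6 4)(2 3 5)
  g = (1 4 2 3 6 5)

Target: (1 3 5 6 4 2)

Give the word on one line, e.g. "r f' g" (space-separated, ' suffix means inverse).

g r r g g

  after g: (1 4 2 3 6 5)
  after r: (1 4 3 2)(5 6)
  after r: (1 4)(2 6 5)
  after g: (1 2 5 3 6)
  after g: (1 3 5 6 4 2)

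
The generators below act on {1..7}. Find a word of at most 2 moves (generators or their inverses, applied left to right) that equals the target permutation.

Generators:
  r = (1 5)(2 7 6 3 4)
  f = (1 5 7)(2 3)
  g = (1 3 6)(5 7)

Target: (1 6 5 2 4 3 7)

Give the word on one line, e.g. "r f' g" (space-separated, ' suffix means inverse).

g r'

  after g: (1 3 6)(5 7)
  after r': (1 6 5 2 4 3 7)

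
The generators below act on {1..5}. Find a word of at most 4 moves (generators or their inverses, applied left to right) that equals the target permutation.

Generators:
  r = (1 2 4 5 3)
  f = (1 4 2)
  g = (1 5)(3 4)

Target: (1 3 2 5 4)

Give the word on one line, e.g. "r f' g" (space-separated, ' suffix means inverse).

  after g': (1 5)(3 4)
  after r': (1 4 5 3 2)
  after g': (1 3 2 5 4)

g' r' g'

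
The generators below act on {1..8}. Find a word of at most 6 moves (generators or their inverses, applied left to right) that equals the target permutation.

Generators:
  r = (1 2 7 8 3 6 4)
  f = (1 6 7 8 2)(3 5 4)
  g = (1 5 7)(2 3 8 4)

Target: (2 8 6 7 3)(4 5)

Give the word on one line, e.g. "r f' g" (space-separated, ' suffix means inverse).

r f' r' g

  after r: (1 2 7 8 3 6 4)
  after f': (1 8 4 2 6 5 3)
  after r': (1 7 2 3 4)(5 8 6)
  after g: (2 8 6 7 3)(4 5)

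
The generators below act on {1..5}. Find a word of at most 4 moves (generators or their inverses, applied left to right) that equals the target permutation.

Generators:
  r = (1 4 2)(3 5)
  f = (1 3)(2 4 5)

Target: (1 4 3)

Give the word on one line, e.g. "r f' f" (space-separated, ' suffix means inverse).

f' r' f r'

  after f': (1 3)(2 5 4)
  after r': (1 5)(2 3)
  after f: (1 2)(3 4 5)
  after r': (1 4 3)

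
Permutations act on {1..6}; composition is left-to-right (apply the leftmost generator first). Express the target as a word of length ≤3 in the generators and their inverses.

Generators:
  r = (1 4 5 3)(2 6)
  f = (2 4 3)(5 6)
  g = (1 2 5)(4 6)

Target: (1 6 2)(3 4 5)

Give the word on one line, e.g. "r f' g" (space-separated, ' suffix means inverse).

g' f'

  after g': (1 5 2)(4 6)
  after f': (1 6 2)(3 4 5)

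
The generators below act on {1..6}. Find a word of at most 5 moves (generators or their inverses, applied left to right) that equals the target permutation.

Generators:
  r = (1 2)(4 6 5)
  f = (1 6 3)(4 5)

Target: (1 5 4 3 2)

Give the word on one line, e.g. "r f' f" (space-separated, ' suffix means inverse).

  after r': (1 2)(4 5 6)
  after r': (4 6 5)
  after f: (1 6 4 3)
  after r: (1 5 4 3 2)

r' r' f r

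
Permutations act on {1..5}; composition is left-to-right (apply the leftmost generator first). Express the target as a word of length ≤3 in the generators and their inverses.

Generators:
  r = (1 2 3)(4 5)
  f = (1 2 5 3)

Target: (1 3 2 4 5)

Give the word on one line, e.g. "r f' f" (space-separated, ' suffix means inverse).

  after f: (1 2 5 3)
  after r: (1 3 2 4 5)

f r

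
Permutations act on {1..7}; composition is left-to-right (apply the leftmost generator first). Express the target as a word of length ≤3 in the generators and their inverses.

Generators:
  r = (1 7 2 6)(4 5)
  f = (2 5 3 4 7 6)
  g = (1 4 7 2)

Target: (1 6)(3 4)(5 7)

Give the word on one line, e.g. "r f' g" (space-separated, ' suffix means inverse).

r f

  after r: (1 7 2 6)(4 5)
  after f: (1 6)(3 4)(5 7)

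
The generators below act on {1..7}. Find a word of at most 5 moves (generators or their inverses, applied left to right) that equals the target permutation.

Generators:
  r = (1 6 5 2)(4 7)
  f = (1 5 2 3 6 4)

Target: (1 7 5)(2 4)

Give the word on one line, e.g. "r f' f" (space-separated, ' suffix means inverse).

f r' f r' f'

  after f: (1 5 2 3 6 4)
  after r': (1 6 7 4 2 3)
  after f: (1 4 3 5 2 6 7)
  after r': (1 7 2)(3 6 4)
  after f': (1 7 5)(2 4)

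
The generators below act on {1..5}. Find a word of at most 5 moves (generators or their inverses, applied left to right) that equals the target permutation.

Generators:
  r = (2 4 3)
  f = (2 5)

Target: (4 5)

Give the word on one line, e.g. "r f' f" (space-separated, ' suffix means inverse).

  after r: (2 4 3)
  after r: (2 3 4)
  after f': (2 3 4 5)
  after r: (4 5)

r r f' r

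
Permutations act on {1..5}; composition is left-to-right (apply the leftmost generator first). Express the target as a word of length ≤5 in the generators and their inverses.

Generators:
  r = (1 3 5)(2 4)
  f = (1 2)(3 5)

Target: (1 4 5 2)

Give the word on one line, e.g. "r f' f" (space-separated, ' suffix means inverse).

  after f: (1 2)(3 5)
  after r': (1 4 2 5)
  after f': (1 4)(2 3 5)
  after r: (1 2 5 4 3)
  after r: (1 4 5 2)

f r' f' r r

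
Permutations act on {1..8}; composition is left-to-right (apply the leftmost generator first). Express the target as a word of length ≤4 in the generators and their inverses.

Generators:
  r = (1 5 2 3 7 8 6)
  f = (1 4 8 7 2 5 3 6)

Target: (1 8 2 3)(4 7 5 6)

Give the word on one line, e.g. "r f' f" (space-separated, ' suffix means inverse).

  after f: (1 4 8 7 2 5 3 6)
  after f: (1 8 2 3)(4 7 5 6)

f f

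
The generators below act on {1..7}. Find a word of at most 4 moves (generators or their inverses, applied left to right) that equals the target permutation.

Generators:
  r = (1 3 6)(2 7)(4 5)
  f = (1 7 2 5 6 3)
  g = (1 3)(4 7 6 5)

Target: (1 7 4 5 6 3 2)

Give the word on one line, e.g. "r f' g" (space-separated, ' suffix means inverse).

f f r

  after f: (1 7 2 5 6 3)
  after f: (1 2 6)(3 7 5)
  after r: (1 7 4 5 6 3 2)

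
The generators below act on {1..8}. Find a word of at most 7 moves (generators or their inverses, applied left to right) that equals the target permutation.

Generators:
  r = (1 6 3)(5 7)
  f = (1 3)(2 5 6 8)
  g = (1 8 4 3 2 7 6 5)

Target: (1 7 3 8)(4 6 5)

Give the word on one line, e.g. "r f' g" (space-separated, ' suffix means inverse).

f f r g r'

  after f: (1 3)(2 5 6 8)
  after f: (2 6)(5 8)
  after r: (1 6 2 3)(5 8 7)
  after g: (1 5 4 3 8 6 7)
  after r': (1 7 3 8)(4 6 5)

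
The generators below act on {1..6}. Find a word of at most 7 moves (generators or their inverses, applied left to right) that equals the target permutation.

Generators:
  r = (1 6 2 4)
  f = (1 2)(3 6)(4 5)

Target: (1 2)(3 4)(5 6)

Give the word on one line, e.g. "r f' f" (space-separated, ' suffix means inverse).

  after r': (1 4 2 6)
  after r': (1 2)(4 6)
  after f': (3 6 5 4)
  after r': (1 4 3)(2 6 5)
  after r': (1 2)(3 4)(5 6)

r' r' f' r' r'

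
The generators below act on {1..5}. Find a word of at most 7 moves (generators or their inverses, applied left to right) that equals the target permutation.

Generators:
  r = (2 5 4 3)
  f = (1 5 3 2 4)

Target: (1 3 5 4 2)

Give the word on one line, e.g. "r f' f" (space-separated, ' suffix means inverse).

  after r: (2 5 4 3)
  after r: (2 4)(3 5)
  after f: (1 5 2)
  after r: (1 4 3 2)
  after r: (1 3 5 4 2)

r r f r r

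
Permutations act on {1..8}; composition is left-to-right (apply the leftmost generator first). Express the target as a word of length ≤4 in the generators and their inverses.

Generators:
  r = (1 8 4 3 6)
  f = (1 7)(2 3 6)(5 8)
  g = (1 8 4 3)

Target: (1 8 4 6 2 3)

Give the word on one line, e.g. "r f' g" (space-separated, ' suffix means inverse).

g f' f'

  after g: (1 8 4 3)
  after f': (1 5 8 4 2 6 3 7)
  after f': (1 8 4 6 2 3)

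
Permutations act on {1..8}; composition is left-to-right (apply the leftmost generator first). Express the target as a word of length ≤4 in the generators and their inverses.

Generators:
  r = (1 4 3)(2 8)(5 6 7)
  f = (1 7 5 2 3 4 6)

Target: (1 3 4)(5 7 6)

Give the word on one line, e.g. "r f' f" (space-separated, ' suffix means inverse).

  after r: (1 4 3)(2 8)(5 6 7)
  after r: (1 3 4)(5 7 6)

r r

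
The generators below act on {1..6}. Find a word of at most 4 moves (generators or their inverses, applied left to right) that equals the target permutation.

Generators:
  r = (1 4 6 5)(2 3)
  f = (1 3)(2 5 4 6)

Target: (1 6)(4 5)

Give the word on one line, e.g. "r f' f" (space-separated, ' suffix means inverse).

r' r'

  after r': (1 5 6 4)(2 3)
  after r': (1 6)(4 5)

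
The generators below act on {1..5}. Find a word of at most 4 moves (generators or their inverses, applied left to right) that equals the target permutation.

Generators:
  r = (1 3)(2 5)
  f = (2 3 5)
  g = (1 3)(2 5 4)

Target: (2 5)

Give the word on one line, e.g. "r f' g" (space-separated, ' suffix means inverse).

  after g: (1 3)(2 5 4)
  after g: (2 4 5)
  after r': (1 3)(2 4)
  after g': (2 5)

g g r' g'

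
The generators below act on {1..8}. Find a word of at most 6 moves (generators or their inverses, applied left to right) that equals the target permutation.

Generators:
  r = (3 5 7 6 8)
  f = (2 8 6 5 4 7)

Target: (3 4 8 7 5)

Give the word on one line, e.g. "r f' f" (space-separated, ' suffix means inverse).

  after f': (2 7 4 5 6 8)
  after r: (2 6 3 5 8)(4 7)
  after r: (2 8)(3 7 4 6 5)
  after f': (3 4 8 7 5)

f' r r f'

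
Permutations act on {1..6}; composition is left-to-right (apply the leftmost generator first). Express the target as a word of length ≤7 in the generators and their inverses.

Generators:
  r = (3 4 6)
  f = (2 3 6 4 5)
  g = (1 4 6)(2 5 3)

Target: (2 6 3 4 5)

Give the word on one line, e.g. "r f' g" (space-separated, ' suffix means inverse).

  after f': (2 5 4 6 3)
  after r': (2 5 3)
  after r': (2 5 6 4 3)
  after f': (2 4)(3 5)
  after f': (2 6 3 4 5)

f' r' r' f' f'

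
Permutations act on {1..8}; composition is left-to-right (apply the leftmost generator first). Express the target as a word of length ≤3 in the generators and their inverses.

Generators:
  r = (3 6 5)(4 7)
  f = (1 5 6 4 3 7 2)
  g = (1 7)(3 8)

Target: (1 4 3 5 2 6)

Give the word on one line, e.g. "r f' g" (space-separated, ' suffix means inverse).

f' f' r

  after f': (1 2 7 3 4 6 5)
  after f': (1 7 4 5 2 3 6)
  after r: (1 4 3 5 2 6)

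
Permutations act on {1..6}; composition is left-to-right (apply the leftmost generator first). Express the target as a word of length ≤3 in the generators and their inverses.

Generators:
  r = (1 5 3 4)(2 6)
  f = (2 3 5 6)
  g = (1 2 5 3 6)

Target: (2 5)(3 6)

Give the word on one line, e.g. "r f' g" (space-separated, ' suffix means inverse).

f' f'

  after f': (2 6 5 3)
  after f': (2 5)(3 6)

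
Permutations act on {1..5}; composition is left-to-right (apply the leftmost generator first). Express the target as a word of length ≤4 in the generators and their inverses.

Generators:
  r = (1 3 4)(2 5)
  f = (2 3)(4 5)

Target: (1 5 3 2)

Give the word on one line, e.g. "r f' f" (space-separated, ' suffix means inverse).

  after r': (1 4 3)(2 5)
  after r': (1 3 4)
  after f: (1 2 3 5 4)
  after r': (1 5 3 2)

r' r' f r'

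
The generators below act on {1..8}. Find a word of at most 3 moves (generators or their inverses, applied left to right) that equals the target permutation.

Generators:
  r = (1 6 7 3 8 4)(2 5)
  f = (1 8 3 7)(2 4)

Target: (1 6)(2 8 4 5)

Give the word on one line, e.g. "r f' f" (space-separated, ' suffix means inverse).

f' r'

  after f': (1 7 3 8)(2 4)
  after r': (1 6)(2 8 4 5)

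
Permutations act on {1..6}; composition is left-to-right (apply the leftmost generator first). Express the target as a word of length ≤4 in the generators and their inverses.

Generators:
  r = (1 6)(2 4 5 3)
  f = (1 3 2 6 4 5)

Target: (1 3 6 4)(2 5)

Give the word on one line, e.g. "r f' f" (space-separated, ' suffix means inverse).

  after f: (1 3 2 6 4 5)
  after r: (1 2)(3 4)(5 6)
  after f': (1 3 6 4)(2 5)

f r f'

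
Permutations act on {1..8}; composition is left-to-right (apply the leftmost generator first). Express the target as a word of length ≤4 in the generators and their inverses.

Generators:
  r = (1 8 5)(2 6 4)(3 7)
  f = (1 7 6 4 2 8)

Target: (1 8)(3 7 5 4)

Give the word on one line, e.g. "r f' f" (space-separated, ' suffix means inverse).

  after r: (1 8 5)(2 6 4)(3 7)
  after r: (1 5 8)(2 4 6)
  after f': (1 5 2 6 4 7)
  after r': (1 8)(3 7 5 4)

r r f' r'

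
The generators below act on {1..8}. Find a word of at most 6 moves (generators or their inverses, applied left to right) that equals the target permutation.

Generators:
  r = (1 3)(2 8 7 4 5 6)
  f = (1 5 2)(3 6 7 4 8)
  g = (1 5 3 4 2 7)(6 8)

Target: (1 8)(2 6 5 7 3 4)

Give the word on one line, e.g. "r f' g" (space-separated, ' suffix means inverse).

r r g' r'

  after r: (1 3)(2 8 7 4 5 6)
  after r: (2 7 5)(4 6 8)
  after g': (1 7)(3 5 4 8)
  after r': (1 8)(2 6 5 7 3 4)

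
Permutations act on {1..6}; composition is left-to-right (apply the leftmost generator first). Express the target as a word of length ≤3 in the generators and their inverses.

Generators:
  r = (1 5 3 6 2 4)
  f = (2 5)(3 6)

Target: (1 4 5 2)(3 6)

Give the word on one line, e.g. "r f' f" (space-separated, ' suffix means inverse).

  after r: (1 5 3 6 2 4)
  after f': (1 2 4)(5 6)
  after r: (1 4 5 2)(3 6)

r f' r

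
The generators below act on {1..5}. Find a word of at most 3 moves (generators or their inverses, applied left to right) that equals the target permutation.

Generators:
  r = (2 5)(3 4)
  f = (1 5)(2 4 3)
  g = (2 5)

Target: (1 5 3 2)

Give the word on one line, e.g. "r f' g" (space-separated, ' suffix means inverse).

r' f'

  after r': (2 5)(3 4)
  after f': (1 5 3 2)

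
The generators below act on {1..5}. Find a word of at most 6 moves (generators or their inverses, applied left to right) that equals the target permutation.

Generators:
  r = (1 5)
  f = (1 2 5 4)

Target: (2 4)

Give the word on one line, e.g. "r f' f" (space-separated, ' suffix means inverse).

  after f: (1 2 5 4)
  after r: (1 2)(4 5)
  after f': (2 4)
  after r': (1 5)(2 4)
  after r': (2 4)

f r f' r' r'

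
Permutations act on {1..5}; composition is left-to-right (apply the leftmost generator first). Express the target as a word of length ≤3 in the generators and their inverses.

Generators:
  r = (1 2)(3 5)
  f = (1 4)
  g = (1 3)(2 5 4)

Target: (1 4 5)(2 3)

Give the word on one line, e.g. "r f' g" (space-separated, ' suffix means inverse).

  after r: (1 2)(3 5)
  after g': (1 4 5)(2 3)

r g'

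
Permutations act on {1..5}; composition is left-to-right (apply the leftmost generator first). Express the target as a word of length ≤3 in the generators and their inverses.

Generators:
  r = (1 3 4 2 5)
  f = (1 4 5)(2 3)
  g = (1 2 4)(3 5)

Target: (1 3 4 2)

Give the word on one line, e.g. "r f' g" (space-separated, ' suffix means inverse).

  after f: (1 4 5)(2 3)
  after r': (1 3 4 2)

f r'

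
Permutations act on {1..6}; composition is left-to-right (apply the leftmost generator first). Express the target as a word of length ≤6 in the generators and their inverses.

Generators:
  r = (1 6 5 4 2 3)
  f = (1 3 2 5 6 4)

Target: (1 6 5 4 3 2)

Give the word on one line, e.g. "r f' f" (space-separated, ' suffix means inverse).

f' r' f r f

  after f': (1 4 6 5 2 3)
  after r': (1 5 4)
  after f: (1 6 4 3 2 5)
  after r: (1 5 6 2 4)
  after f: (1 6 5 4 3 2)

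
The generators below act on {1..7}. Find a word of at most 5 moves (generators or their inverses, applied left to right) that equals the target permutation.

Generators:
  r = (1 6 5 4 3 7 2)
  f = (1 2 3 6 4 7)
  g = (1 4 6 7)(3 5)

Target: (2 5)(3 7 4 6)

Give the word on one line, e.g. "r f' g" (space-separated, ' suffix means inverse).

  after g: (1 4 6 7)(3 5)
  after f': (1 6 4 3 5 2)
  after g': (1 4 5 2 7 6)
  after f': (1 6 7 3 2 4 5)
  after r': (2 5)(3 7 4 6)

g f' g' f' r'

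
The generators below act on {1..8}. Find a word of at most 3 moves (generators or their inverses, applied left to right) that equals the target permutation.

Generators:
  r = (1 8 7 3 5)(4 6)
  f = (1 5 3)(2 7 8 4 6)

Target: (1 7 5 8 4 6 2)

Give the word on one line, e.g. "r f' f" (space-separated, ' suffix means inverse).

  after f: (1 5 3)(2 7 8 4 6)
  after r': (1 3 5 7)(2 8 6)
  after r': (1 7 5 8 4 6 2)

f r' r'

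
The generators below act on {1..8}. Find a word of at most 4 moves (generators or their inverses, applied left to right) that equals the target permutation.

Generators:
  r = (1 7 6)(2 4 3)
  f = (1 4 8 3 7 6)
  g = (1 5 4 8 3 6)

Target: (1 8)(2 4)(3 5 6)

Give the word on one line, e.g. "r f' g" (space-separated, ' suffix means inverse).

r' g' f'

  after r': (1 6 7)(2 3 4)
  after g': (1 3 5)(2 8 4)(6 7)
  after f': (1 8)(2 4)(3 5 6)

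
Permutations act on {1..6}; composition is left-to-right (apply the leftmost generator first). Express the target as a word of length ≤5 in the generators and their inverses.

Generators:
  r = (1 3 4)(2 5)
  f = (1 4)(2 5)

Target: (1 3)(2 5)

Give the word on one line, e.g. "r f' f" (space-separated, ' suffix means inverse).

  after r: (1 3 4)(2 5)
  after r: (1 4 3)
  after r: (2 5)
  after r: (1 3 4)
  after f': (1 3)(2 5)

r r r r f'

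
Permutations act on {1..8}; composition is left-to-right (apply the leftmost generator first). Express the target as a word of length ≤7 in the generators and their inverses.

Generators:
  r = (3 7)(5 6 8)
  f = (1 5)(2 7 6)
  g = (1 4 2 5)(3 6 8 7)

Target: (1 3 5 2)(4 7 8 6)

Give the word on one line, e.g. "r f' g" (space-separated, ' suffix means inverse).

g f g f' g'

  after g: (1 4 2 5)(3 6 8 7)
  after f: (1 4 7 3 2)(6 8)
  after g: (1 2 4 3 5)(6 7)
  after f': (1 6 2 4 3)
  after g': (1 3 5 2)(4 7 8 6)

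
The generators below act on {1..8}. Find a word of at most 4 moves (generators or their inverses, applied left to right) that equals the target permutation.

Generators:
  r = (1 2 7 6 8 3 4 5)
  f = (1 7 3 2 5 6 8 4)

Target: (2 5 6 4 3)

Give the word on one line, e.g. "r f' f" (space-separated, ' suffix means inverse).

r f' r f

  after r: (1 2 7 6 8 3 4 5)
  after f': (1 3 8 7 5 4 2)
  after r: (1 4 7)(6 8)
  after f: (2 5 6 4 3)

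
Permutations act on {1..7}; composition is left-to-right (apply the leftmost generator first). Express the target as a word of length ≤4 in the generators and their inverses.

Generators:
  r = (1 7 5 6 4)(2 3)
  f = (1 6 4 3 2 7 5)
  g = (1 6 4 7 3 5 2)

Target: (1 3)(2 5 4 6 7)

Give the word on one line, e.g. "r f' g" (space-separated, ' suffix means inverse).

r g

  after r: (1 7 5 6 4)(2 3)
  after g: (1 3)(2 5 4 6 7)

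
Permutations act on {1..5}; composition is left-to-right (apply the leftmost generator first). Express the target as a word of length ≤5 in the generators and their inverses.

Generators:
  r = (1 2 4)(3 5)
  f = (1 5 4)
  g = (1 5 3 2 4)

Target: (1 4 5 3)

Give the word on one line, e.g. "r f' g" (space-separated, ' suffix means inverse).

  after g: (1 5 3 2 4)
  after f': (2 5 3)
  after r: (1 2 3 4)
  after g: (1 4 5 3)

g f' r g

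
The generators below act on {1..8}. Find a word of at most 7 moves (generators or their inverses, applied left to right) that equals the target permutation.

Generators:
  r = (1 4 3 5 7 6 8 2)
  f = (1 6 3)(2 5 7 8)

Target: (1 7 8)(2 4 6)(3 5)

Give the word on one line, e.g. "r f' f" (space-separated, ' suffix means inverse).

r' r' f r' f'

  after r': (1 2 8 6 7 5 3 4)
  after r': (1 8 7 3)(2 6 5 4)
  after f: (1 2 3 6 7)(4 5)
  after r': (1 8 6 5)(2 4 3 7)
  after f': (1 7 8)(2 4 6)(3 5)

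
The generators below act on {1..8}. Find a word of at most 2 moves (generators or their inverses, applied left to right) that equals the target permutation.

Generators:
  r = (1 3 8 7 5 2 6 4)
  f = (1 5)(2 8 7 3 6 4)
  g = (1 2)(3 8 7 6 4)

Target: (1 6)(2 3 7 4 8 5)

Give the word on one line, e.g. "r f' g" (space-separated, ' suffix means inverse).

  after g: (1 2)(3 8 7 6 4)
  after r: (1 6)(2 3 7 4 8 5)

g r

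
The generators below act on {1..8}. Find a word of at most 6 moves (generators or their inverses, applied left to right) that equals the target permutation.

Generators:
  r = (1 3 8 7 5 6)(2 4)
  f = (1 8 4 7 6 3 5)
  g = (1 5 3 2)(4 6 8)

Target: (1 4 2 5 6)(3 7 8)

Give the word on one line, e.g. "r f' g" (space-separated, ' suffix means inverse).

g' r' g' g' g'

  after g': (1 2 3 5)(4 8 6)
  after r': (1 4 3 7 8 5 6 2)
  after g': (1 8)(3 7 6)(4 5)
  after g': (1 6 5 8 2 3 7 4)
  after g': (1 4 2 5 6)(3 7 8)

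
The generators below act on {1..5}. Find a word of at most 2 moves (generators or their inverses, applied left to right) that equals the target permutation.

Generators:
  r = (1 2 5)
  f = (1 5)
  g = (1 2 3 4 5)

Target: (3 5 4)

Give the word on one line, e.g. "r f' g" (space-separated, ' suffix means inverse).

  after g': (1 5 4 3 2)
  after r: (3 5 4)

g' r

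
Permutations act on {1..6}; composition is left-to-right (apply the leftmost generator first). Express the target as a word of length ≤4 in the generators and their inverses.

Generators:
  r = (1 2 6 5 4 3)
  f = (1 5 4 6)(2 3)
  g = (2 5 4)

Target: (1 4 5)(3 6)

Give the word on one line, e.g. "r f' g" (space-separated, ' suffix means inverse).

  after r': (1 3 4 5 6 2)
  after f: (1 2 5)(3 6)
  after g': (1 4 5)(3 6)

r' f g'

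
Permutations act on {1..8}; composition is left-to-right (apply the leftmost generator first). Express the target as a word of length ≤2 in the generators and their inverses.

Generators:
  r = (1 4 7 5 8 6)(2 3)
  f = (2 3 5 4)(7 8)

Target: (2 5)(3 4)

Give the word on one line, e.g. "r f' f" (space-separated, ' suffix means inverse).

  after f: (2 3 5 4)(7 8)
  after f: (2 5)(3 4)

f f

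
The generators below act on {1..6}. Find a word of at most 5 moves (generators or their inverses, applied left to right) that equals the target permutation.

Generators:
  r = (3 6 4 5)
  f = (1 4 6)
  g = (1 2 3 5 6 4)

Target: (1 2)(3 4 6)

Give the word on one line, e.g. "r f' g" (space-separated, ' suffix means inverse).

  after g: (1 2 3 5 6 4)
  after r: (1 2 6 5 4)
  after r: (1 2 4)(3 6)
  after f': (1 2)(3 4 6)

g r r f'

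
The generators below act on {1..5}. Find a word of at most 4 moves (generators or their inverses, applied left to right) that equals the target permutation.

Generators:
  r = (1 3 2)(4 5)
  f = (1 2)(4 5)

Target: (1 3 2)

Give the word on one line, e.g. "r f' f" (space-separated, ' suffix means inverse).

r' r'

  after r': (1 2 3)(4 5)
  after r': (1 3 2)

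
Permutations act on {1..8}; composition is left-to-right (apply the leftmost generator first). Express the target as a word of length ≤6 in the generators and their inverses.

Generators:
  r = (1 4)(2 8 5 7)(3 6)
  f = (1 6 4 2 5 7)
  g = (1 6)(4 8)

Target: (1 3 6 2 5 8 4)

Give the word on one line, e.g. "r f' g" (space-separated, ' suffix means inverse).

g' f' g r

  after g': (1 6)(4 8)
  after f': (2 4 8 6 7 5)
  after g: (1 6 7 5 2 8)
  after r: (1 3 6 2 5 8 4)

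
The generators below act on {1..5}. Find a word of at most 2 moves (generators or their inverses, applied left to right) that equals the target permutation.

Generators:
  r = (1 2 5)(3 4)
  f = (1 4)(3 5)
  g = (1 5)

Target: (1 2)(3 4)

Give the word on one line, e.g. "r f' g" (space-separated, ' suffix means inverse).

r g

  after r: (1 2 5)(3 4)
  after g: (1 2)(3 4)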